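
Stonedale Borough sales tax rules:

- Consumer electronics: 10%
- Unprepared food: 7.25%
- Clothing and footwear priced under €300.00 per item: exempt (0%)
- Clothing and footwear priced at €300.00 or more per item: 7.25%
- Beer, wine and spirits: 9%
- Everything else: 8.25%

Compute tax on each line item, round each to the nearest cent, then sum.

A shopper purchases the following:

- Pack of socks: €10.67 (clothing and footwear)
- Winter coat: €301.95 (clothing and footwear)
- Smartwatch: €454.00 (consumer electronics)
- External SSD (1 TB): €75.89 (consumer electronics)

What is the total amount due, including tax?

€917.39

Pack of socks €10.67: clothing and footwear, under €300.00 → 0% → €0.00
Winter coat €301.95: clothing and footwear, €300.00 or more → 7.25% → €21.89
Smartwatch €454.00: consumer electronics → 10% → €45.40
External SSD (1 TB) €75.89: consumer electronics → 10% → €7.59
Subtotal = €842.51; tax = €74.88; total due = €917.39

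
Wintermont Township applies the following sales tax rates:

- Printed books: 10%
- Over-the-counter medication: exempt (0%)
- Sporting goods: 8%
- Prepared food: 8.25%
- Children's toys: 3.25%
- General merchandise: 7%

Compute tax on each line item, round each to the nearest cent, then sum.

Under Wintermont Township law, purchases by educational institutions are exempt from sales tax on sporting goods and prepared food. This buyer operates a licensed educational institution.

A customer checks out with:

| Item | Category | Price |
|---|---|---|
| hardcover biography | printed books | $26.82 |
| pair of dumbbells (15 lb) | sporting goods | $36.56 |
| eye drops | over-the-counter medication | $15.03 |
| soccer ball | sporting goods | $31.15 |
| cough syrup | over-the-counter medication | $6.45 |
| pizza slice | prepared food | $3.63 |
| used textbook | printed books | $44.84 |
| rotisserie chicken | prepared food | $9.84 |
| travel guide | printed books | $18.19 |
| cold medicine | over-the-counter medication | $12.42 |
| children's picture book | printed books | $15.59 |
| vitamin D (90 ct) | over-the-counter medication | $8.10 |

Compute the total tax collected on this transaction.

$10.54

Hardcover biography $26.82: printed books → 10% → $2.68
Pair of dumbbells (15 lb) $36.56: sporting goods, buyer-exempt → 0% → $0.00
Eye drops $15.03: over-the-counter medication → 0% → $0.00
Soccer ball $31.15: sporting goods, buyer-exempt → 0% → $0.00
Cough syrup $6.45: over-the-counter medication → 0% → $0.00
Pizza slice $3.63: prepared food, buyer-exempt → 0% → $0.00
Used textbook $44.84: printed books → 10% → $4.48
Rotisserie chicken $9.84: prepared food, buyer-exempt → 0% → $0.00
Travel guide $18.19: printed books → 10% → $1.82
Cold medicine $12.42: over-the-counter medication → 0% → $0.00
Children's picture book $15.59: printed books → 10% → $1.56
Vitamin D (90 ct) $8.10: over-the-counter medication → 0% → $0.00
Total tax = $2.68 + $4.48 + $1.82 + $1.56 = $10.54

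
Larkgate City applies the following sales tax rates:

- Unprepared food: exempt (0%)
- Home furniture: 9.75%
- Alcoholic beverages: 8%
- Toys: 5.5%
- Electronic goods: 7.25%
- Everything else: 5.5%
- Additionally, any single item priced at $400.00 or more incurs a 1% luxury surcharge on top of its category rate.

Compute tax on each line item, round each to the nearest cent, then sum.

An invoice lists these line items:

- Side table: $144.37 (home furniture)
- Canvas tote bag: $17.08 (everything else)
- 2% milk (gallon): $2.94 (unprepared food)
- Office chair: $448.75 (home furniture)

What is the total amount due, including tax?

Side table $144.37: home furniture → 9.75% → $14.08
Canvas tote bag $17.08: everything else → 5.5% → $0.94
2% milk (gallon) $2.94: unprepared food → 0% → $0.00
Office chair $448.75: home furniture → 9.75% + 1% surcharge = 10.75% → $48.24
Subtotal = $613.14; tax = $63.26; total due = $676.40

$676.40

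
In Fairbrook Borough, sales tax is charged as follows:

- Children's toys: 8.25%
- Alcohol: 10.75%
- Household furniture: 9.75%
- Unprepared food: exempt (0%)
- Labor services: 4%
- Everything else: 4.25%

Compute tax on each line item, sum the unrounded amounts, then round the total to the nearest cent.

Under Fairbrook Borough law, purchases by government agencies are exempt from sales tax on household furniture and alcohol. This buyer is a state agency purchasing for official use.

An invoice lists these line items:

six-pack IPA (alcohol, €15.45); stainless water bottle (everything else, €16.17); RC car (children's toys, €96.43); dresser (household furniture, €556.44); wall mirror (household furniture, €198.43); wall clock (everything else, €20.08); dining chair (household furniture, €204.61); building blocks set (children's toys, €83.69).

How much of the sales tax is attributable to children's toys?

€14.86

RC car €96.43: children's toys → 8.25% → €7.955475
Building blocks set €83.69: children's toys → 8.25% → €6.904425
Tax on children's toys: unrounded sum = €14.8599 → €14.86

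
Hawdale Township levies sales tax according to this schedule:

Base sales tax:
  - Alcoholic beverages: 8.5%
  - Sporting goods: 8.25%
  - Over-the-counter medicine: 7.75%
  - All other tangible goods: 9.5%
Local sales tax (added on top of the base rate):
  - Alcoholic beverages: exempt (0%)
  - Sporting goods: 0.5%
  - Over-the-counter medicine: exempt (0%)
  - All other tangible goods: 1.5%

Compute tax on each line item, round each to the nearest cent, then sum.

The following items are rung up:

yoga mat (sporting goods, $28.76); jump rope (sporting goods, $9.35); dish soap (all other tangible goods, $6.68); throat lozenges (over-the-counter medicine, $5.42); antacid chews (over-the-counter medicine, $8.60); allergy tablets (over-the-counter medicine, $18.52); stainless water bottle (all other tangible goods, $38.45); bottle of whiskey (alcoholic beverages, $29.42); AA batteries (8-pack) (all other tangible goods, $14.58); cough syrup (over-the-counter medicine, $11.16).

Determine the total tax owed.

Yoga mat $28.76: sporting goods → 8.25% + 0.5% local = 8.75% → $2.52
Jump rope $9.35: sporting goods → 8.25% + 0.5% local = 8.75% → $0.82
Dish soap $6.68: all other tangible goods → 9.5% + 1.5% local = 11% → $0.73
Throat lozenges $5.42: over-the-counter medicine → 7.75% + 0% local = 7.75% → $0.42
Antacid chews $8.60: over-the-counter medicine → 7.75% + 0% local = 7.75% → $0.67
Allergy tablets $18.52: over-the-counter medicine → 7.75% + 0% local = 7.75% → $1.44
Stainless water bottle $38.45: all other tangible goods → 9.5% + 1.5% local = 11% → $4.23
Bottle of whiskey $29.42: alcoholic beverages → 8.5% + 0% local = 8.5% → $2.50
AA batteries (8-pack) $14.58: all other tangible goods → 9.5% + 1.5% local = 11% → $1.60
Cough syrup $11.16: over-the-counter medicine → 7.75% + 0% local = 7.75% → $0.86
Total tax = $2.52 + $0.82 + $0.73 + $0.42 + $0.67 + $1.44 + $4.23 + $2.50 + $1.60 + $0.86 = $15.79

$15.79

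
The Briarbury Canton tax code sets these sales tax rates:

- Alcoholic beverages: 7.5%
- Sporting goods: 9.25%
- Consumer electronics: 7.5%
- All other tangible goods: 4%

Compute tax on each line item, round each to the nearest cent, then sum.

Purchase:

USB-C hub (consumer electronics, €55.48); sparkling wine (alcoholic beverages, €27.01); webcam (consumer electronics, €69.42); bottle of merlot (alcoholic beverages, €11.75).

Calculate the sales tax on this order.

€12.28

USB-C hub €55.48: consumer electronics → 7.5% → €4.16
Sparkling wine €27.01: alcoholic beverages → 7.5% → €2.03
Webcam €69.42: consumer electronics → 7.5% → €5.21
Bottle of merlot €11.75: alcoholic beverages → 7.5% → €0.88
Total tax = €4.16 + €2.03 + €5.21 + €0.88 = €12.28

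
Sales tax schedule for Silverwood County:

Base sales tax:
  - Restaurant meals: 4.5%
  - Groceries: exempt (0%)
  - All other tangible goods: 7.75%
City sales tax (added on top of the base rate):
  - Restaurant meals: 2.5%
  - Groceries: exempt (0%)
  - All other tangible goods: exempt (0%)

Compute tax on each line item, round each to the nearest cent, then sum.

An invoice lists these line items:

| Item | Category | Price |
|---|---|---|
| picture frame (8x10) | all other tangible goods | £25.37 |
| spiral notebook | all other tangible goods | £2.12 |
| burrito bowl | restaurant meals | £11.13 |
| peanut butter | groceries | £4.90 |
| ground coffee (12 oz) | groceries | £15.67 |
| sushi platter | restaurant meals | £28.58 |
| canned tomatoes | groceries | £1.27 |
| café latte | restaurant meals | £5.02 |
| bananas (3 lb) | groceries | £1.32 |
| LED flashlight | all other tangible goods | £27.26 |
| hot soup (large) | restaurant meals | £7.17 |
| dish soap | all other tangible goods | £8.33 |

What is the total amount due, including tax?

Picture frame (8x10) £25.37: all other tangible goods → 7.75% + 0% city = 7.75% → £1.97
Spiral notebook £2.12: all other tangible goods → 7.75% + 0% city = 7.75% → £0.16
Burrito bowl £11.13: restaurant meals → 4.5% + 2.5% city = 7% → £0.78
Peanut butter £4.90: groceries → 0% + 0% city = 0% → £0.00
Ground coffee (12 oz) £15.67: groceries → 0% + 0% city = 0% → £0.00
Sushi platter £28.58: restaurant meals → 4.5% + 2.5% city = 7% → £2.00
Canned tomatoes £1.27: groceries → 0% + 0% city = 0% → £0.00
Café latte £5.02: restaurant meals → 4.5% + 2.5% city = 7% → £0.35
Bananas (3 lb) £1.32: groceries → 0% + 0% city = 0% → £0.00
LED flashlight £27.26: all other tangible goods → 7.75% + 0% city = 7.75% → £2.11
Hot soup (large) £7.17: restaurant meals → 4.5% + 2.5% city = 7% → £0.50
Dish soap £8.33: all other tangible goods → 7.75% + 0% city = 7.75% → £0.65
Subtotal = £138.14; tax = £8.52; total due = £146.66

£146.66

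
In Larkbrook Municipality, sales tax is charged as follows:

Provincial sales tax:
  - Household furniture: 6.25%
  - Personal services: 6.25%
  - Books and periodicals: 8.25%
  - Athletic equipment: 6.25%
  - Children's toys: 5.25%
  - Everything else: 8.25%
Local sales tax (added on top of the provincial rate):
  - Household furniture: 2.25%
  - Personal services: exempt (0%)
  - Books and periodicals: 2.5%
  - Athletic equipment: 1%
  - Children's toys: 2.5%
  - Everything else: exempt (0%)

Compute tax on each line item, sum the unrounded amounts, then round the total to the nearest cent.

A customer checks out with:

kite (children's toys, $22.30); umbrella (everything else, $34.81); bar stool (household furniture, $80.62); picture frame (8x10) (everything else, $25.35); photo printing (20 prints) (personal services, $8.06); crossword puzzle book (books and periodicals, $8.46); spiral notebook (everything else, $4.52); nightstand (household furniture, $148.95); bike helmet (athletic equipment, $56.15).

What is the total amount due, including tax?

Kite $22.30: children's toys → 5.25% + 2.5% local = 7.75% → $1.72825
Umbrella $34.81: everything else → 8.25% + 0% local = 8.25% → $2.871825
Bar stool $80.62: household furniture → 6.25% + 2.25% local = 8.5% → $6.8527
Picture frame (8x10) $25.35: everything else → 8.25% + 0% local = 8.25% → $2.091375
Photo printing (20 prints) $8.06: personal services → 6.25% + 0% local = 6.25% → $0.50375
Crossword puzzle book $8.46: books and periodicals → 8.25% + 2.5% local = 10.75% → $0.90945
Spiral notebook $4.52: everything else → 8.25% + 0% local = 8.25% → $0.3729
Nightstand $148.95: household furniture → 6.25% + 2.25% local = 8.5% → $12.66075
Bike helmet $56.15: athletic equipment → 6.25% + 1% local = 7.25% → $4.070875
Subtotal = $389.22; unrounded tax = $32.061875 → $32.06; total due = $421.28

$421.28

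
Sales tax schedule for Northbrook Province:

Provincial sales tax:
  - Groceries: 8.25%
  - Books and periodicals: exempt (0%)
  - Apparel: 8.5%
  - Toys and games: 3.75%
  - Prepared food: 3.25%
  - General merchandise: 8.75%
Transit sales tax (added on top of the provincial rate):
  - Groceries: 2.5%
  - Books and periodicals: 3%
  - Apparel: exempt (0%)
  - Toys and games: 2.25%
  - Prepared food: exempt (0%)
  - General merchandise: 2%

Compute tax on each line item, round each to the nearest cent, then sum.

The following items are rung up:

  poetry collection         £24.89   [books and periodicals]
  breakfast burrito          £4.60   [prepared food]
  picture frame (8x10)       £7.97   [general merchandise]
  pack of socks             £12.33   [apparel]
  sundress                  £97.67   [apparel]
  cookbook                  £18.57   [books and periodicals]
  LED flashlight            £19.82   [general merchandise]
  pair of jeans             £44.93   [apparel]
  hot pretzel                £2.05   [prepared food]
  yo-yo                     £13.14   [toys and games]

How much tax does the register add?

£18.48

Poetry collection £24.89: books and periodicals → 0% + 3% transit = 3% → £0.75
Breakfast burrito £4.60: prepared food → 3.25% + 0% transit = 3.25% → £0.15
Picture frame (8x10) £7.97: general merchandise → 8.75% + 2% transit = 10.75% → £0.86
Pack of socks £12.33: apparel → 8.5% + 0% transit = 8.5% → £1.05
Sundress £97.67: apparel → 8.5% + 0% transit = 8.5% → £8.30
Cookbook £18.57: books and periodicals → 0% + 3% transit = 3% → £0.56
LED flashlight £19.82: general merchandise → 8.75% + 2% transit = 10.75% → £2.13
Pair of jeans £44.93: apparel → 8.5% + 0% transit = 8.5% → £3.82
Hot pretzel £2.05: prepared food → 3.25% + 0% transit = 3.25% → £0.07
Yo-yo £13.14: toys and games → 3.75% + 2.25% transit = 6% → £0.79
Total tax = £0.75 + £0.15 + £0.86 + £1.05 + £8.30 + £0.56 + £2.13 + £3.82 + £0.07 + £0.79 = £18.48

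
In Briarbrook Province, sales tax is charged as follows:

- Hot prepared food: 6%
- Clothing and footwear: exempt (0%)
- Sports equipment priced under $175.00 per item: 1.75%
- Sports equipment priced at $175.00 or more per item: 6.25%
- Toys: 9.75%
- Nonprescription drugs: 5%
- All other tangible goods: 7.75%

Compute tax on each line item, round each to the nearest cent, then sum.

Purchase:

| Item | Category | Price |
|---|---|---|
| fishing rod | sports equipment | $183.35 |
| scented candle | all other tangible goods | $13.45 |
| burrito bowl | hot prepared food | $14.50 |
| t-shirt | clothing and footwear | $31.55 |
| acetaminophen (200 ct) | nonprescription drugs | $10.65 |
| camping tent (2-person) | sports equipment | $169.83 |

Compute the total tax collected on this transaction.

$16.87

Fishing rod $183.35: sports equipment, $175.00 or more → 6.25% → $11.46
Scented candle $13.45: all other tangible goods → 7.75% → $1.04
Burrito bowl $14.50: hot prepared food → 6% → $0.87
T-shirt $31.55: clothing and footwear → 0% → $0.00
Acetaminophen (200 ct) $10.65: nonprescription drugs → 5% → $0.53
Camping tent (2-person) $169.83: sports equipment, under $175.00 → 1.75% → $2.97
Total tax = $11.46 + $1.04 + $0.87 + $0.53 + $2.97 = $16.87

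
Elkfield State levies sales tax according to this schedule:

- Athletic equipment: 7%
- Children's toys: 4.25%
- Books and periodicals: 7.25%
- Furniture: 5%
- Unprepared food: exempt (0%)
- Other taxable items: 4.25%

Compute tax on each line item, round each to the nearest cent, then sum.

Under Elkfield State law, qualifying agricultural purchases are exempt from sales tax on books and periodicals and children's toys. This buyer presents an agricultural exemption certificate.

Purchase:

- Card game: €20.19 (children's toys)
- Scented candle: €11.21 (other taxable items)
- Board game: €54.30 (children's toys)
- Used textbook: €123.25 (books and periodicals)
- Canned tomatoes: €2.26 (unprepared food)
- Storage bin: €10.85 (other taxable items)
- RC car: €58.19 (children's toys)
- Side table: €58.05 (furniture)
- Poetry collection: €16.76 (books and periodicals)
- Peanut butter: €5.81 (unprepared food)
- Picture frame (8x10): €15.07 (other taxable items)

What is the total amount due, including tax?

€380.42

Card game €20.19: children's toys, buyer-exempt → 0% → €0.00
Scented candle €11.21: other taxable items → 4.25% → €0.48
Board game €54.30: children's toys, buyer-exempt → 0% → €0.00
Used textbook €123.25: books and periodicals, buyer-exempt → 0% → €0.00
Canned tomatoes €2.26: unprepared food → 0% → €0.00
Storage bin €10.85: other taxable items → 4.25% → €0.46
RC car €58.19: children's toys, buyer-exempt → 0% → €0.00
Side table €58.05: furniture → 5% → €2.90
Poetry collection €16.76: books and periodicals, buyer-exempt → 0% → €0.00
Peanut butter €5.81: unprepared food → 0% → €0.00
Picture frame (8x10) €15.07: other taxable items → 4.25% → €0.64
Subtotal = €375.94; tax = €4.48; total due = €380.42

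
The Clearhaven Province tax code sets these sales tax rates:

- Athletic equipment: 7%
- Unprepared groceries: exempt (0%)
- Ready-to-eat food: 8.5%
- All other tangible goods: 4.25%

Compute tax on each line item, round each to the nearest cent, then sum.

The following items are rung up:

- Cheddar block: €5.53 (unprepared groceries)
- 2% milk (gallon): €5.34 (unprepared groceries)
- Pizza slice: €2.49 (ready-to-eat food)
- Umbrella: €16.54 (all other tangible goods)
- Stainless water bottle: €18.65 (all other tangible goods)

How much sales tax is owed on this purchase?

€1.70

Cheddar block €5.53: unprepared groceries → 0% → €0.00
2% milk (gallon) €5.34: unprepared groceries → 0% → €0.00
Pizza slice €2.49: ready-to-eat food → 8.5% → €0.21
Umbrella €16.54: all other tangible goods → 4.25% → €0.70
Stainless water bottle €18.65: all other tangible goods → 4.25% → €0.79
Total tax = €0.21 + €0.70 + €0.79 = €1.70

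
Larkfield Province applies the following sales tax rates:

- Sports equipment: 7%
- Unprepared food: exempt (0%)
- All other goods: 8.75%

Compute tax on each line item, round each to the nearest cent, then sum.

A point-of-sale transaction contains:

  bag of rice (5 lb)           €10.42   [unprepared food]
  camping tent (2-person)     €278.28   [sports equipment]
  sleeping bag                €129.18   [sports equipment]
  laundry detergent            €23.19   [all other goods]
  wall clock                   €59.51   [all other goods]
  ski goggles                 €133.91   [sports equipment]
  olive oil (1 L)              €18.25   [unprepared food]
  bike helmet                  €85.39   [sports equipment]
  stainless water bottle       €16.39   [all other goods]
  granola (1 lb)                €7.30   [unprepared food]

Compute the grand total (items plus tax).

Bag of rice (5 lb) €10.42: unprepared food → 0% → €0.00
Camping tent (2-person) €278.28: sports equipment → 7% → €19.48
Sleeping bag €129.18: sports equipment → 7% → €9.04
Laundry detergent €23.19: all other goods → 8.75% → €2.03
Wall clock €59.51: all other goods → 8.75% → €5.21
Ski goggles €133.91: sports equipment → 7% → €9.37
Olive oil (1 L) €18.25: unprepared food → 0% → €0.00
Bike helmet €85.39: sports equipment → 7% → €5.98
Stainless water bottle €16.39: all other goods → 8.75% → €1.43
Granola (1 lb) €7.30: unprepared food → 0% → €0.00
Subtotal = €761.82; tax = €52.54; total due = €814.36

€814.36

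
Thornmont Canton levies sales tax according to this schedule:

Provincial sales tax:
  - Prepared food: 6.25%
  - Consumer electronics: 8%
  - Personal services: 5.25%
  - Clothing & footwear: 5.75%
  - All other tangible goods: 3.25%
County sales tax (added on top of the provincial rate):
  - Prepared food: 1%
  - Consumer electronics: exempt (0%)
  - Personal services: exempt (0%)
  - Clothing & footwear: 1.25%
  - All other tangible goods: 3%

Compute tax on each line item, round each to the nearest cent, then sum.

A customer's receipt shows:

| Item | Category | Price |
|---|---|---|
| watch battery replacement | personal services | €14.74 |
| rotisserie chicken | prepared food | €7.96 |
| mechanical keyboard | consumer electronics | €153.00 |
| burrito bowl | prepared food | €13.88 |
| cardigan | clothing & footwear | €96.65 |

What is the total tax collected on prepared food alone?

Rotisserie chicken €7.96: prepared food → 6.25% + 1% county = 7.25% → €0.58
Burrito bowl €13.88: prepared food → 6.25% + 1% county = 7.25% → €1.01
Tax on prepared food = €0.58 + €1.01 = €1.59

€1.59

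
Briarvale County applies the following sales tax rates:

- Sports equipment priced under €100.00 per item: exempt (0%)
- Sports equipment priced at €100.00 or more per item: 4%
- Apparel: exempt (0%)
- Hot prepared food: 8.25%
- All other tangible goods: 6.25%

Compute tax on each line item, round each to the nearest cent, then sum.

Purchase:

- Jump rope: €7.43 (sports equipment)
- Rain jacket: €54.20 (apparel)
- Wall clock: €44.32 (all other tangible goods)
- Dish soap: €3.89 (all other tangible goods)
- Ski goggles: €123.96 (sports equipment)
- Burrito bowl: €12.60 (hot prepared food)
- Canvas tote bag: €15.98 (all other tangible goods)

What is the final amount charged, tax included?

Jump rope €7.43: sports equipment, under €100.00 → 0% → €0.00
Rain jacket €54.20: apparel → 0% → €0.00
Wall clock €44.32: all other tangible goods → 6.25% → €2.77
Dish soap €3.89: all other tangible goods → 6.25% → €0.24
Ski goggles €123.96: sports equipment, €100.00 or more → 4% → €4.96
Burrito bowl €12.60: hot prepared food → 8.25% → €1.04
Canvas tote bag €15.98: all other tangible goods → 6.25% → €1.00
Subtotal = €262.38; tax = €10.01; total due = €272.39

€272.39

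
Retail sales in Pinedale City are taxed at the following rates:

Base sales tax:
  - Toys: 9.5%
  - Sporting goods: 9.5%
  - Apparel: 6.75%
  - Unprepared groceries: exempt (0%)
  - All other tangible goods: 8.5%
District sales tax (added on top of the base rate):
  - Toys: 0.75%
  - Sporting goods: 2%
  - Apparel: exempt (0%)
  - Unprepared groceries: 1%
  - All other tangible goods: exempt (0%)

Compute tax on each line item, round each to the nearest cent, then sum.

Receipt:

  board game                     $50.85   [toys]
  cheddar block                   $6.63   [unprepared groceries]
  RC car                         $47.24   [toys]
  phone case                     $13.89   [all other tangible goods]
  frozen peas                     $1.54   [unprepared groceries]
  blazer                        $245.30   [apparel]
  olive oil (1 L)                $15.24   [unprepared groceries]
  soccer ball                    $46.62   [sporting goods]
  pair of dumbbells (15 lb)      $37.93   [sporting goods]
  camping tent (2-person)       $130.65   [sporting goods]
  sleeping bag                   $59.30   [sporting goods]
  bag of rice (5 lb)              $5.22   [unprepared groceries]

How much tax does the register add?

$59.64

Board game $50.85: toys → 9.5% + 0.75% district = 10.25% → $5.21
Cheddar block $6.63: unprepared groceries → 0% + 1% district = 1% → $0.07
RC car $47.24: toys → 9.5% + 0.75% district = 10.25% → $4.84
Phone case $13.89: all other tangible goods → 8.5% + 0% district = 8.5% → $1.18
Frozen peas $1.54: unprepared groceries → 0% + 1% district = 1% → $0.02
Blazer $245.30: apparel → 6.75% + 0% district = 6.75% → $16.56
Olive oil (1 L) $15.24: unprepared groceries → 0% + 1% district = 1% → $0.15
Soccer ball $46.62: sporting goods → 9.5% + 2% district = 11.5% → $5.36
Pair of dumbbells (15 lb) $37.93: sporting goods → 9.5% + 2% district = 11.5% → $4.36
Camping tent (2-person) $130.65: sporting goods → 9.5% + 2% district = 11.5% → $15.02
Sleeping bag $59.30: sporting goods → 9.5% + 2% district = 11.5% → $6.82
Bag of rice (5 lb) $5.22: unprepared groceries → 0% + 1% district = 1% → $0.05
Total tax = $5.21 + $0.07 + $4.84 + $1.18 + $0.02 + $16.56 + $0.15 + $5.36 + $4.36 + $15.02 + $6.82 + $0.05 = $59.64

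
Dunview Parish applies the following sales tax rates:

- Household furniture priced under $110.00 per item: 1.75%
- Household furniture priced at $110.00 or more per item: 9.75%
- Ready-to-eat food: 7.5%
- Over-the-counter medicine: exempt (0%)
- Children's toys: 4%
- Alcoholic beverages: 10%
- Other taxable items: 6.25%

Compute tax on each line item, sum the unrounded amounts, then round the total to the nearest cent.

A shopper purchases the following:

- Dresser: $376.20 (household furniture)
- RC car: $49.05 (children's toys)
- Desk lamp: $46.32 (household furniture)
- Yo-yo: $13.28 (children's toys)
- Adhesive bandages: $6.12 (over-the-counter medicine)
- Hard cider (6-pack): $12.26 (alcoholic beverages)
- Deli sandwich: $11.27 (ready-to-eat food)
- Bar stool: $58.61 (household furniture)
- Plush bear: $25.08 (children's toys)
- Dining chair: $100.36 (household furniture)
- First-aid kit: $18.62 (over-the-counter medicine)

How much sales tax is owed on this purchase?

$45.84

Dresser $376.20: household furniture, $110.00 or more → 9.75% → $36.6795
RC car $49.05: children's toys → 4% → $1.962
Desk lamp $46.32: household furniture, under $110.00 → 1.75% → $0.8106
Yo-yo $13.28: children's toys → 4% → $0.5312
Adhesive bandages $6.12: over-the-counter medicine → 0% → $0.00
Hard cider (6-pack) $12.26: alcoholic beverages → 10% → $1.226
Deli sandwich $11.27: ready-to-eat food → 7.5% → $0.84525
Bar stool $58.61: household furniture, under $110.00 → 1.75% → $1.025675
Plush bear $25.08: children's toys → 4% → $1.0032
Dining chair $100.36: household furniture, under $110.00 → 1.75% → $1.7563
First-aid kit $18.62: over-the-counter medicine → 0% → $0.00
Unrounded tax sum = $45.839725 → $45.84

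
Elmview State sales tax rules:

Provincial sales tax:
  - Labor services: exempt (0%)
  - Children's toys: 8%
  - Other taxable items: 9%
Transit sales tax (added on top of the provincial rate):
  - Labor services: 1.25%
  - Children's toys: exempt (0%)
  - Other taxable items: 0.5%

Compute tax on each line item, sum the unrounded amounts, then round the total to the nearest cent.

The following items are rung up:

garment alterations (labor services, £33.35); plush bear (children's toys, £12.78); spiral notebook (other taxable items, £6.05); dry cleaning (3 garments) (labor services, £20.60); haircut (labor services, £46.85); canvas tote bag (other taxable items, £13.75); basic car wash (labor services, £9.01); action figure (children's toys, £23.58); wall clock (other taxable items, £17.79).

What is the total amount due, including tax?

£191.61

Garment alterations £33.35: labor services → 0% + 1.25% transit = 1.25% → £0.416875
Plush bear £12.78: children's toys → 8% + 0% transit = 8% → £1.0224
Spiral notebook £6.05: other taxable items → 9% + 0.5% transit = 9.5% → £0.57475
Dry cleaning (3 garments) £20.60: labor services → 0% + 1.25% transit = 1.25% → £0.2575
Haircut £46.85: labor services → 0% + 1.25% transit = 1.25% → £0.585625
Canvas tote bag £13.75: other taxable items → 9% + 0.5% transit = 9.5% → £1.30625
Basic car wash £9.01: labor services → 0% + 1.25% transit = 1.25% → £0.112625
Action figure £23.58: children's toys → 8% + 0% transit = 8% → £1.8864
Wall clock £17.79: other taxable items → 9% + 0.5% transit = 9.5% → £1.69005
Subtotal = £183.76; unrounded tax = £7.852475 → £7.85; total due = £191.61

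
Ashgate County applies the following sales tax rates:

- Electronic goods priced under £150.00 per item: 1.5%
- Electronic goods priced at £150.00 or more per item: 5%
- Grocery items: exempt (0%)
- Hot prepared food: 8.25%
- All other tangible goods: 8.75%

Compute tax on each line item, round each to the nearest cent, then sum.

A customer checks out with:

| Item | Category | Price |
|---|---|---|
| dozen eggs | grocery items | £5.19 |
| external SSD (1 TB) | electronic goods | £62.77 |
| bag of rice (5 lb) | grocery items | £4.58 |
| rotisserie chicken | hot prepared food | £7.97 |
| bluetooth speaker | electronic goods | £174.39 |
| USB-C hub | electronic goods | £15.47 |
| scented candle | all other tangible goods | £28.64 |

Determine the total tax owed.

£13.06

Dozen eggs £5.19: grocery items → 0% → £0.00
External SSD (1 TB) £62.77: electronic goods, under £150.00 → 1.5% → £0.94
Bag of rice (5 lb) £4.58: grocery items → 0% → £0.00
Rotisserie chicken £7.97: hot prepared food → 8.25% → £0.66
Bluetooth speaker £174.39: electronic goods, £150.00 or more → 5% → £8.72
USB-C hub £15.47: electronic goods, under £150.00 → 1.5% → £0.23
Scented candle £28.64: all other tangible goods → 8.75% → £2.51
Total tax = £0.94 + £0.66 + £8.72 + £0.23 + £2.51 = £13.06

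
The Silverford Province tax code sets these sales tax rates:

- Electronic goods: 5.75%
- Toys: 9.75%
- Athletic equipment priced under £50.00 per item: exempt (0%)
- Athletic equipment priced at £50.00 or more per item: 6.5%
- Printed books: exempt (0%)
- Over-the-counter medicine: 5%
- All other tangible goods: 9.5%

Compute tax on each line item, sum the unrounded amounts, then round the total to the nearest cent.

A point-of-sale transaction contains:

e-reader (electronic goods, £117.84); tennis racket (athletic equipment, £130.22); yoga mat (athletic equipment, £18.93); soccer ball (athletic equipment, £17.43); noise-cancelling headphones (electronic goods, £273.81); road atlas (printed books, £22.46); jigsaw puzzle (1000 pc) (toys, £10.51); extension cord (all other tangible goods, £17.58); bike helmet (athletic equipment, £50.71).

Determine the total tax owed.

£36.98

E-reader £117.84: electronic goods → 5.75% → £6.7758
Tennis racket £130.22: athletic equipment, £50.00 or more → 6.5% → £8.4643
Yoga mat £18.93: athletic equipment, under £50.00 → 0% → £0.00
Soccer ball £17.43: athletic equipment, under £50.00 → 0% → £0.00
Noise-cancelling headphones £273.81: electronic goods → 5.75% → £15.744075
Road atlas £22.46: printed books → 0% → £0.00
Jigsaw puzzle (1000 pc) £10.51: toys → 9.75% → £1.024725
Extension cord £17.58: all other tangible goods → 9.5% → £1.6701
Bike helmet £50.71: athletic equipment, £50.00 or more → 6.5% → £3.29615
Unrounded tax sum = £36.97515 → £36.98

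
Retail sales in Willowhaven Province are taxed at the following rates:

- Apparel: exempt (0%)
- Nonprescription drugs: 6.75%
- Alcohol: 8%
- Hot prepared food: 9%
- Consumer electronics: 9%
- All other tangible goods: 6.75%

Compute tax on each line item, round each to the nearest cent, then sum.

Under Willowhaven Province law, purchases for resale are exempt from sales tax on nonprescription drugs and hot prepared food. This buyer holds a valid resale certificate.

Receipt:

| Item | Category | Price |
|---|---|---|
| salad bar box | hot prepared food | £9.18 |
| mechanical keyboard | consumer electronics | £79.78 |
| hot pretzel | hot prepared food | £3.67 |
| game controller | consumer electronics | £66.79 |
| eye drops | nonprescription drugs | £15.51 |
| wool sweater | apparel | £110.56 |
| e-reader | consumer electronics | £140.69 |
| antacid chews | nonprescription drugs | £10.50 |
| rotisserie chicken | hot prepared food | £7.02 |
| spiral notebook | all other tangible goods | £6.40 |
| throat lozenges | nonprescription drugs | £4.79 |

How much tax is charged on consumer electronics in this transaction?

£25.85

Mechanical keyboard £79.78: consumer electronics → 9% → £7.18
Game controller £66.79: consumer electronics → 9% → £6.01
E-reader £140.69: consumer electronics → 9% → £12.66
Tax on consumer electronics = £7.18 + £6.01 + £12.66 = £25.85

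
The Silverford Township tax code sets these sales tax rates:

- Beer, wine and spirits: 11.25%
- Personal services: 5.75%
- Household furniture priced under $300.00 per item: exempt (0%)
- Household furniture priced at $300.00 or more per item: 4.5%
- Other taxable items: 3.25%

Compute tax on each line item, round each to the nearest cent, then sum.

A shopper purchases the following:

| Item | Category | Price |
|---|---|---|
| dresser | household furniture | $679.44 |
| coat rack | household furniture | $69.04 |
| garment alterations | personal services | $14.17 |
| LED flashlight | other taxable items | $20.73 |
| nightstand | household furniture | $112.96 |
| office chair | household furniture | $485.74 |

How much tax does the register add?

Dresser $679.44: household furniture, $300.00 or more → 4.5% → $30.57
Coat rack $69.04: household furniture, under $300.00 → 0% → $0.00
Garment alterations $14.17: personal services → 5.75% → $0.81
LED flashlight $20.73: other taxable items → 3.25% → $0.67
Nightstand $112.96: household furniture, under $300.00 → 0% → $0.00
Office chair $485.74: household furniture, $300.00 or more → 4.5% → $21.86
Total tax = $30.57 + $0.81 + $0.67 + $21.86 = $53.91

$53.91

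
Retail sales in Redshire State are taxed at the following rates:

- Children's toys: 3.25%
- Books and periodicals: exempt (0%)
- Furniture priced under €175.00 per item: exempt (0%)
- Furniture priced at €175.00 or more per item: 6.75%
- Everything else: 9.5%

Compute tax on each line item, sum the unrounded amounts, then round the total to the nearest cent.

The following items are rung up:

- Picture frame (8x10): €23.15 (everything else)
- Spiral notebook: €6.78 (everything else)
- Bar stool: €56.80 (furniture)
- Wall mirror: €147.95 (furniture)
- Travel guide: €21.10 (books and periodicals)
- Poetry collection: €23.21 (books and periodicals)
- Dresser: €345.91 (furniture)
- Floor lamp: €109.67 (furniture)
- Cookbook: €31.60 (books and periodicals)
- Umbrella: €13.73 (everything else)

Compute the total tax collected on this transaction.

Picture frame (8x10) €23.15: everything else → 9.5% → €2.19925
Spiral notebook €6.78: everything else → 9.5% → €0.6441
Bar stool €56.80: furniture, under €175.00 → 0% → €0.00
Wall mirror €147.95: furniture, under €175.00 → 0% → €0.00
Travel guide €21.10: books and periodicals → 0% → €0.00
Poetry collection €23.21: books and periodicals → 0% → €0.00
Dresser €345.91: furniture, €175.00 or more → 6.75% → €23.348925
Floor lamp €109.67: furniture, under €175.00 → 0% → €0.00
Cookbook €31.60: books and periodicals → 0% → €0.00
Umbrella €13.73: everything else → 9.5% → €1.30435
Unrounded tax sum = €27.496625 → €27.50

€27.50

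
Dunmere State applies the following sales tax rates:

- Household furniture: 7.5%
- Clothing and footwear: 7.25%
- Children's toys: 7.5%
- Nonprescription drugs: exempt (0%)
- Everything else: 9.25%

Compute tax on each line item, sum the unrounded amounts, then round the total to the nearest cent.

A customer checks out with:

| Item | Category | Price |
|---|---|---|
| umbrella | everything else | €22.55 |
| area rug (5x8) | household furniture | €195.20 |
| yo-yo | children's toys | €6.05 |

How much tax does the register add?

Umbrella €22.55: everything else → 9.25% → €2.085875
Area rug (5x8) €195.20: household furniture → 7.5% → €14.64
Yo-yo €6.05: children's toys → 7.5% → €0.45375
Unrounded tax sum = €17.179625 → €17.18

€17.18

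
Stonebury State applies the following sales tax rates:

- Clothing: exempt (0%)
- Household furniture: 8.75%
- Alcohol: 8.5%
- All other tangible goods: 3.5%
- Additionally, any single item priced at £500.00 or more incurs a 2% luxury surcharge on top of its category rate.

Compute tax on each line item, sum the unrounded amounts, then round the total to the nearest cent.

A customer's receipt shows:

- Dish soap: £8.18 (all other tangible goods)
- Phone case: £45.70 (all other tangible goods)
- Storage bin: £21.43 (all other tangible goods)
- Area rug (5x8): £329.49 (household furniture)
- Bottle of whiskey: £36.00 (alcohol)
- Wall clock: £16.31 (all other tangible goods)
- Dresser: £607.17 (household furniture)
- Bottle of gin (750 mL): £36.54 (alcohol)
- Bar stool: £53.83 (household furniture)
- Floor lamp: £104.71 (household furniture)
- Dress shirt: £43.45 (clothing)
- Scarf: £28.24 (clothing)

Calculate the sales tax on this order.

Dish soap £8.18: all other tangible goods → 3.5% → £0.2863
Phone case £45.70: all other tangible goods → 3.5% → £1.5995
Storage bin £21.43: all other tangible goods → 3.5% → £0.75005
Area rug (5x8) £329.49: household furniture → 8.75% → £28.830375
Bottle of whiskey £36.00: alcohol → 8.5% → £3.06
Wall clock £16.31: all other tangible goods → 3.5% → £0.57085
Dresser £607.17: household furniture → 8.75% + 2% surcharge = 10.75% → £65.270775
Bottle of gin (750 mL) £36.54: alcohol → 8.5% → £3.1059
Bar stool £53.83: household furniture → 8.75% → £4.710125
Floor lamp £104.71: household furniture → 8.75% → £9.162125
Dress shirt £43.45: clothing → 0% → £0.00
Scarf £28.24: clothing → 0% → £0.00
Unrounded tax sum = £117.346 → £117.35

£117.35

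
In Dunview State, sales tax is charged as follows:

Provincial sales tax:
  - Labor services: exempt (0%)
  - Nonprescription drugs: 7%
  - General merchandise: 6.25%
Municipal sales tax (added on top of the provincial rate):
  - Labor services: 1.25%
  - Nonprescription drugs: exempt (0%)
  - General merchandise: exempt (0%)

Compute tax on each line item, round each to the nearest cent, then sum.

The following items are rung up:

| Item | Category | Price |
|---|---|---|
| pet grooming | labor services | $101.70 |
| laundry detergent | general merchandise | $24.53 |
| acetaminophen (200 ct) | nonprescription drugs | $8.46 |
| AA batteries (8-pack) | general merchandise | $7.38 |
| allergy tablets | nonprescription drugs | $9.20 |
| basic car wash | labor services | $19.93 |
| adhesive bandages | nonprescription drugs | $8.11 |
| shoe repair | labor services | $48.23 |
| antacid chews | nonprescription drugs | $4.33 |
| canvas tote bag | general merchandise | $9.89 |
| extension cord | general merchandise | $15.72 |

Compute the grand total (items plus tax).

$265.29

Pet grooming $101.70: labor services → 0% + 1.25% municipal = 1.25% → $1.27
Laundry detergent $24.53: general merchandise → 6.25% + 0% municipal = 6.25% → $1.53
Acetaminophen (200 ct) $8.46: nonprescription drugs → 7% + 0% municipal = 7% → $0.59
AA batteries (8-pack) $7.38: general merchandise → 6.25% + 0% municipal = 6.25% → $0.46
Allergy tablets $9.20: nonprescription drugs → 7% + 0% municipal = 7% → $0.64
Basic car wash $19.93: labor services → 0% + 1.25% municipal = 1.25% → $0.25
Adhesive bandages $8.11: nonprescription drugs → 7% + 0% municipal = 7% → $0.57
Shoe repair $48.23: labor services → 0% + 1.25% municipal = 1.25% → $0.60
Antacid chews $4.33: nonprescription drugs → 7% + 0% municipal = 7% → $0.30
Canvas tote bag $9.89: general merchandise → 6.25% + 0% municipal = 6.25% → $0.62
Extension cord $15.72: general merchandise → 6.25% + 0% municipal = 6.25% → $0.98
Subtotal = $257.48; tax = $7.81; total due = $265.29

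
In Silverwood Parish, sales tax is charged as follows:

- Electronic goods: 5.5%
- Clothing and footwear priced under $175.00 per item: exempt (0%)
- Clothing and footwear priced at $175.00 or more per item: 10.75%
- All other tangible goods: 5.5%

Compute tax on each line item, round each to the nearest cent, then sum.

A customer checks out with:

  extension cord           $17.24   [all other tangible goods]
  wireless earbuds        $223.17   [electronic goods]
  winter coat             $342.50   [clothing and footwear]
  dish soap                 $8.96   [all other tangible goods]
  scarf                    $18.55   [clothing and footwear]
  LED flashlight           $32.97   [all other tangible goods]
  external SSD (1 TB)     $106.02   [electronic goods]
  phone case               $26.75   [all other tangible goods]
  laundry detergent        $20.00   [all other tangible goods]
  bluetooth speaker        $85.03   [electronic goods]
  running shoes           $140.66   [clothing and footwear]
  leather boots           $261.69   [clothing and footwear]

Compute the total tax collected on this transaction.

$93.55

Extension cord $17.24: all other tangible goods → 5.5% → $0.95
Wireless earbuds $223.17: electronic goods → 5.5% → $12.27
Winter coat $342.50: clothing and footwear, $175.00 or more → 10.75% → $36.82
Dish soap $8.96: all other tangible goods → 5.5% → $0.49
Scarf $18.55: clothing and footwear, under $175.00 → 0% → $0.00
LED flashlight $32.97: all other tangible goods → 5.5% → $1.81
External SSD (1 TB) $106.02: electronic goods → 5.5% → $5.83
Phone case $26.75: all other tangible goods → 5.5% → $1.47
Laundry detergent $20.00: all other tangible goods → 5.5% → $1.10
Bluetooth speaker $85.03: electronic goods → 5.5% → $4.68
Running shoes $140.66: clothing and footwear, under $175.00 → 0% → $0.00
Leather boots $261.69: clothing and footwear, $175.00 or more → 10.75% → $28.13
Total tax = $0.95 + $12.27 + $36.82 + $0.49 + $1.81 + $5.83 + $1.47 + $1.10 + $4.68 + $28.13 = $93.55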